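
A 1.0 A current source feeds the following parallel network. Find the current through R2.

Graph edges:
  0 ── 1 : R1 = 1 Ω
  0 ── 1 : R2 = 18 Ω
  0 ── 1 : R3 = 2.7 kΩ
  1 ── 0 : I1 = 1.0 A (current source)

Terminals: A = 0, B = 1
All resistors sit directly between nodes 0 and 1, so they are in parallel and share one voltage V; the full source current 1 A splits among them.
1/R_par = 1/1 + 1/18 + 1/2700 = 1.056 S  =>  R_par = 0.947 Ω
V = I × R_par = 1 × 0.947 = 0.947 V
I_R2 = V/R2 = 0.947/18 = 0.05261 A

Final answer: 0.05261 A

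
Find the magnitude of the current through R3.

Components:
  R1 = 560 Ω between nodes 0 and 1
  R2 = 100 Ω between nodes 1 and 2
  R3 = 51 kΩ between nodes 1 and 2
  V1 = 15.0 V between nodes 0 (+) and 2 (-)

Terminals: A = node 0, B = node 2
Nodal analysis, taking node 2 as the 0 V reference.
Source V1 fixes V_0 = 15 V.
KCL at each unknown node (sum of currents leaving = 0; resistances in Ω):
  Node 1: (V_1 - 15)/560 + (V_1 - 0)/100 + (V_1 - 0)/51000 = 0
Collecting terms: 0.01181 × V_1 = 0.02679  =>  V_1 = 2.269 V
I_R3 = (V_1 - V_2)/R3 = (2.269 - 0)/51000 = 0.00004449 A
|I_R3| = 0.00004449 A

Final answer: |I_R3| = 4.449e-05 A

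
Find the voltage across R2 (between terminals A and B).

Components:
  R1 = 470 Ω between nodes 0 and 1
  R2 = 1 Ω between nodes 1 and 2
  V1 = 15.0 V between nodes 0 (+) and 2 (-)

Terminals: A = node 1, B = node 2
R1 and R2 are in series across V1 (node 0 → node 1 → node 2), and the output A–B is taken across R2, so this is a voltage divider.
Series current: I = V1/(R1 + R2) = 15/(470 + 1) = 15/471 = 0.03185 A
V_R2 = I × R2 = V1 × R2/(R1 + R2) = 15 × 1/471 = 0.03185 V

Final answer: 0.03185 V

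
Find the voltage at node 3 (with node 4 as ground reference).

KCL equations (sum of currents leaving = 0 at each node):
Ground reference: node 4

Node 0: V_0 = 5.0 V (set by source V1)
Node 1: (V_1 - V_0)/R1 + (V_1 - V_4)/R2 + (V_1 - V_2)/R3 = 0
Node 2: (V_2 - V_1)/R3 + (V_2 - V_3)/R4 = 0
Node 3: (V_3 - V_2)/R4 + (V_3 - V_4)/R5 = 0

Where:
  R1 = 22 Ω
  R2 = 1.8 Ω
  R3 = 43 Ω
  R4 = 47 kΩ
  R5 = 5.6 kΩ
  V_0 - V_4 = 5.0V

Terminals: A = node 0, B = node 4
Nodal analysis, taking node 4 as the 0 V reference.
Source V1 fixes V_0 = 5 V.
KCL at each unknown node (sum of currents leaving = 0; resistances in Ω):
  Node 1: (V_1 - 5)/22 + (V_1 - 0)/1.8 + (V_1 - V_2)/43 = 0
  Node 2: (V_2 - V_1)/43 + (V_2 - V_3)/47000 = 0
  Node 3: (V_3 - V_2)/47000 + (V_3 - 0)/5600 = 0
Collecting terms (coefficients in siemens):
  0.6243·V_1 - 0.02326·V_2 = 0.2273
  0.02328·V_2 - 0.02326·V_1 - 0.00002128·V_3 = 0
  0.0001998·V_3 - 0.00002128·V_2 = 0
Solving these 3 simultaneous equations (Gaussian elimination) gives:
  V_1 = 0.3781 V, V_2 = 0.3778 V, V_3 = 0.04023 V
The requested potential is V_3 = 0.04023 V.

Final answer: V_3 = 0.04023 V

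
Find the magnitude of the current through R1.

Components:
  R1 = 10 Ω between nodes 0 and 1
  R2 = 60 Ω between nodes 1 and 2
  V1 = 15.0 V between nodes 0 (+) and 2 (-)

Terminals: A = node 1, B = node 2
Nodal analysis, taking node 2 as the 0 V reference.
Source V1 fixes V_0 = 15 V.
KCL at each unknown node (sum of currents leaving = 0; resistances in Ω):
  Node 1: (V_1 - 15)/10 + (V_1 - 0)/60 = 0
Collecting terms: 0.1167 × V_1 = 1.5  =>  V_1 = 12.86 V
I_R1 = (V_0 - V_1)/R1 = (15 - 12.86)/10 = 0.2143 A
|I_R1| = 0.2143 A

Final answer: |I_R1| = 0.2143 A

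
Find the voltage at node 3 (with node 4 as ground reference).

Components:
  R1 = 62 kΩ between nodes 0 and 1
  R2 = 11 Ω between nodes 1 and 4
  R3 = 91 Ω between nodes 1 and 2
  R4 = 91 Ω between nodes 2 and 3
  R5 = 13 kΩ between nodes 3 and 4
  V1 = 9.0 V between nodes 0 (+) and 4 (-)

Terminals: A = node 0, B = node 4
Nodal analysis, taking node 4 as the 0 V reference.
Source V1 fixes V_0 = 9 V.
KCL at each unknown node (sum of currents leaving = 0; resistances in Ω):
  Node 1: (V_1 - 9)/62000 + (V_1 - 0)/11 + (V_1 - V_2)/91 = 0
  Node 2: (V_2 - V_1)/91 + (V_2 - V_3)/91 = 0
  Node 3: (V_3 - V_2)/91 + (V_3 - 0)/13000 = 0
Collecting terms (coefficients in siemens):
  0.1019·V_1 - 0.01099·V_2 = 0.0001452
  0.02198·V_2 - 0.01099·V_1 - 0.01099·V_3 = 0
  0.01107·V_3 - 0.01099·V_2 = 0
Solving these 3 simultaneous equations (Gaussian elimination) gives:
  V_1 = 0.001595 V, V_2 = 0.001584 V, V_3 = 0.001573 V
The requested potential is V_3 = 0.001573 V.

Final answer: V_3 = 0.001573 V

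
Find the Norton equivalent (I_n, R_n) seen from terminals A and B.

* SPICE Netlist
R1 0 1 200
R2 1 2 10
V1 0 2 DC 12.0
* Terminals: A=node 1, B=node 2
Find the Thévenin equivalent first; then I_n = V_th/R_th and R_n = R_th.
Step 1 — V_th is the open-circuit voltage V_A - V_B (nothing connected across the terminals).
Nodal analysis, taking node 2 as the 0 V reference.
Source V1 fixes V_0 = 12 V.
KCL at each unknown node (sum of currents leaving = 0; resistances in Ω):
  Node 1: (V_1 - 12)/200 + (V_1 - 0)/10 = 0
Collecting terms: 0.105 × V_1 = 0.06  =>  V_1 = 0.5714 V
V_th = V_1 - V_2 = 0.5714 - 0 = 0.5714 V
Step 2 — R_th: zero the source — replace V1 by a short circuit (node 2 merges into node 0) — and find the resistance seen between A (node 1) and B (node 0).
Reduce the network between node 1 (A) and node 0 (B) by series/parallel combination:
  Rp1 = R1 ‖ R2 (parallel, both between nodes 0 and 1) = 1/(1/200 + 1/10) = 9.524 Ω
R_th = 9.524 Ω
I_n = V_th/R_th = 0.5714/9.524 = 0.06 A, and R_n = R_th = 9.524 Ω

Final answer: I_n = 0.06 A, R_n = 9.524 Ω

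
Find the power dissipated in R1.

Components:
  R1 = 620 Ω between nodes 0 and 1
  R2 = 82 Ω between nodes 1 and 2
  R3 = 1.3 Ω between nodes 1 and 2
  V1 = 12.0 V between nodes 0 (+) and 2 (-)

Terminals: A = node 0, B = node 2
Nodal analysis, taking node 2 as the 0 V reference.
Source V1 fixes V_0 = 12 V.
KCL at each unknown node (sum of currents leaving = 0; resistances in Ω):
  Node 1: (V_1 - 12)/620 + (V_1 - 0)/82 + (V_1 - 0)/1.3 = 0
Collecting terms: 0.783 × V_1 = 0.01935  =>  V_1 = 0.02472 V
I_R1 = (V_0 - V_1)/R1 = (12 - 0.02472)/620 = 0.01931 A
P_R1 = I_R1² × R1 = (0.01931)² × 620 = 0.2313 W

Final answer: 0.2313 W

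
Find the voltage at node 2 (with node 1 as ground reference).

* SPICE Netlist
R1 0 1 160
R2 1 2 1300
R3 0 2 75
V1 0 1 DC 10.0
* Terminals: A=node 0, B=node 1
Nodal analysis, taking node 1 as the 0 V reference.
Source V1 fixes V_0 = 10 V.
KCL at each unknown node (sum of currents leaving = 0; resistances in Ω):
  Node 2: (V_2 - 0)/1300 + (V_2 - 10)/75 = 0
Collecting terms: 0.0141 × V_2 = 0.1333  =>  V_2 = 9.455 V
The requested potential is V_2 = 9.455 V.

Final answer: V_2 = 9.455 V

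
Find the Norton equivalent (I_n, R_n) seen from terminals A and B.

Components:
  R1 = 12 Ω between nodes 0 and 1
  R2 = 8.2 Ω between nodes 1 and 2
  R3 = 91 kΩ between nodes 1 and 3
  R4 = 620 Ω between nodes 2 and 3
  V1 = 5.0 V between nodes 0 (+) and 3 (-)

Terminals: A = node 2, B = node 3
Find the Thévenin equivalent first; then I_n = V_th/R_th and R_n = R_th.
Step 1 — V_th is the open-circuit voltage V_A - V_B (nothing connected across the terminals).
Nodal analysis, taking node 3 as the 0 V reference.
Source V1 fixes V_0 = 5 V.
KCL at each unknown node (sum of currents leaving = 0; resistances in Ω):
  Node 1: (V_1 - 5)/12 + (V_1 - V_2)/8.2 + (V_1 - 0)/91000 = 0
  Node 2: (V_2 - V_1)/8.2 + (V_2 - 0)/620 = 0
Collecting terms (coefficients in siemens):
  0.2053·V_1 - 0.122·V_2 = 0.4167
  0.1236·V_2 - 0.122·V_1 = 0
Determinant D = (0.2053)(0.1236) - (-0.122)(-0.122) = 0.0105
V_1 = [(0.4167)(0.1236) - (-0.122)(0)]/D = 4.906 V
V_2 = [(0.2053)(0) - (0.4167)(-0.122)]/D = 4.842 V
V_th = V_2 - V_3 = 4.842 - 0 = 4.842 V
Step 2 — R_th: zero the source — replace V1 by a short circuit (node 3 merges into node 0) — and find the resistance seen between A (node 2) and B (node 0).
Reduce the network between node 2 (A) and node 0 (B) by series/parallel combination:
  Rp1 = R1 ‖ R3 (parallel, both between nodes 0 and 1) = 1/(1/12 + 1/91000) = 12 Ω
  Rs1 = R2 + Rp1 (series, joined only at node 1) = 8.2 + 12 = 20.2 Ω
  Rp2 = R4 ‖ Rs1 (parallel, both between nodes 0 and 2) = 1/(1/620 + 1/20.2) = 19.56 Ω
R_th = 19.56 Ω
I_n = V_th/R_th = 4.842/19.56 = 0.2475 A, and R_n = R_th = 19.56 Ω

Final answer: I_n = 0.2475 A, R_n = 19.56 Ω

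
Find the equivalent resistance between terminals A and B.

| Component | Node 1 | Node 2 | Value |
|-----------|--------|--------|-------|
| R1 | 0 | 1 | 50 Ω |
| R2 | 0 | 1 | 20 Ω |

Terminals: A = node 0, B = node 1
Reduce the network between node 0 (A) and node 1 (B) by series/parallel combination:
  Rp1 = R1 ‖ R2 (parallel, both between nodes 0 and 1) = 1/(1/50 + 1/20) = 14.29 Ω
R_eq = 14.29 Ω

Final answer: 14.29 Ω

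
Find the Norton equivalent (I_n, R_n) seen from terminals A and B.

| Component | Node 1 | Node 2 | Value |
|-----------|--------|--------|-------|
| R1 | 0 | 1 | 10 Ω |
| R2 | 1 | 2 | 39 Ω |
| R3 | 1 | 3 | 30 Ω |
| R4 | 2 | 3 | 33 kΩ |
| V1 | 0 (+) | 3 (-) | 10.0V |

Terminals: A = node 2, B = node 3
Find the Thévenin equivalent first; then I_n = V_th/R_th and R_n = R_th.
Step 1 — V_th is the open-circuit voltage V_A - V_B (nothing connected across the terminals).
Nodal analysis, taking node 3 as the 0 V reference.
Source V1 fixes V_0 = 10 V.
KCL at each unknown node (sum of currents leaving = 0; resistances in Ω):
  Node 1: (V_1 - 10)/10 + (V_1 - V_2)/39 + (V_1 - 0)/30 = 0
  Node 2: (V_2 - V_1)/39 + (V_2 - 0)/33000 = 0
Collecting terms (coefficients in siemens):
  0.159·V_1 - 0.02564·V_2 = 1
  0.02567·V_2 - 0.02564·V_1 = 0
Determinant D = (0.159)(0.02567) - (-0.02564)(-0.02564) = 0.003424
V_1 = [(1)(0.02567) - (-0.02564)(0)]/D = 7.498 V
V_2 = [(0.159)(0) - (1)(-0.02564)]/D = 7.489 V
V_th = V_2 - V_3 = 7.489 - 0 = 7.489 V
Step 2 — R_th: zero the source — replace V1 by a short circuit (node 3 merges into node 0) — and find the resistance seen between A (node 2) and B (node 0).
Reduce the network between node 2 (A) and node 0 (B) by series/parallel combination:
  Rp1 = R1 ‖ R3 (parallel, both between nodes 0 and 1) = 1/(1/10 + 1/30) = 7.5 Ω
  Rs1 = R2 + Rp1 (series, joined only at node 1) = 39 + 7.5 = 46.5 Ω
  Rp2 = R4 ‖ Rs1 (parallel, both between nodes 0 and 2) = 1/(1/33000 + 1/46.5) = 46.43 Ω
R_th = 46.43 Ω
I_n = V_th/R_th = 7.489/46.43 = 0.1613 A, and R_n = R_th = 46.43 Ω

Final answer: I_n = 0.1613 A, R_n = 46.43 Ω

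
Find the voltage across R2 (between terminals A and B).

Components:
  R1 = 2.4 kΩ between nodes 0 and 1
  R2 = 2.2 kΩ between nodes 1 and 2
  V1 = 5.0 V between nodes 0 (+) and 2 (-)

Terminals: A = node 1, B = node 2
R1 and R2 are in series across V1 (node 0 → node 1 → node 2), and the output A–B is taken across R2, so this is a voltage divider.
Series current: I = V1/(R1 + R2) = 5/(2400 + 2200) = 5/4600 = 0.001087 A
V_R2 = I × R2 = V1 × R2/(R1 + R2) = 5 × 2200/4600 = 2.391 V

Final answer: 2.391 V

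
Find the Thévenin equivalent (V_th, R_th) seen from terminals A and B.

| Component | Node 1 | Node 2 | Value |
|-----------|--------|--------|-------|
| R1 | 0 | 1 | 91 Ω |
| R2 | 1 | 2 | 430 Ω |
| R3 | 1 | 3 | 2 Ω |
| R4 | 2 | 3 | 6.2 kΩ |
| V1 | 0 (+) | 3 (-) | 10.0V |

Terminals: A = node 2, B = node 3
Step 1 — V_th is the open-circuit voltage V_A - V_B (nothing connected across the terminals).
Nodal analysis, taking node 3 as the 0 V reference.
Source V1 fixes V_0 = 10 V.
KCL at each unknown node (sum of currents leaving = 0; resistances in Ω):
  Node 1: (V_1 - 10)/91 + (V_1 - V_2)/430 + (V_1 - 0)/2 = 0
  Node 2: (V_2 - V_1)/430 + (V_2 - 0)/6200 = 0
Collecting terms (coefficients in siemens):
  0.5133·V_1 - 0.002326·V_2 = 0.1099
  0.002487·V_2 - 0.002326·V_1 = 0
Determinant D = (0.5133)(0.002487) - (-0.002326)(-0.002326) = 0.001271
V_1 = [(0.1099)(0.002487) - (-0.002326)(0)]/D = 0.215 V
V_2 = [(0.5133)(0) - (0.1099)(-0.002326)]/D = 0.201 V
V_th = V_2 - V_3 = 0.201 - 0 = 0.201 V
Step 2 — R_th: zero the source — replace V1 by a short circuit (node 3 merges into node 0) — and find the resistance seen between A (node 2) and B (node 0).
Reduce the network between node 2 (A) and node 0 (B) by series/parallel combination:
  Rp1 = R1 ‖ R3 (parallel, both between nodes 0 and 1) = 1/(1/91 + 1/2) = 1.957 Ω
  Rs1 = R2 + Rp1 (series, joined only at node 1) = 430 + 1.957 = 432 Ω
  Rp2 = R4 ‖ Rs1 (parallel, both between nodes 0 and 2) = 1/(1/6200 + 1/432) = 403.8 Ω
R_th = 403.8 Ω

Final answer: V_th = 0.201 V, R_th = 403.8 Ω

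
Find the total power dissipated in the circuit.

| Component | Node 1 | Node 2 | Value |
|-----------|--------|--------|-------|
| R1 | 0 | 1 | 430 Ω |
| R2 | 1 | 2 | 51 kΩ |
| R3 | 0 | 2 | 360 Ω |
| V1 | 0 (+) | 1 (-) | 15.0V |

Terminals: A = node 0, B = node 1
Nodal analysis, taking node 1 as the 0 V reference.
Source V1 fixes V_0 = 15 V.
KCL at each unknown node (sum of currents leaving = 0; resistances in Ω):
  Node 2: (V_2 - 0)/51000 + (V_2 - 15)/360 = 0
Collecting terms: 0.002797 × V_2 = 0.04167  =>  V_2 = 14.89 V
Power in each resistor, P = (ΔV)²/R:
  P_R1 = (15 - 0)²/430 = 0.5233 W
  P_R2 = (0 - 14.89)²/51000 = 0.00435 W
  P_R3 = (15 - 14.89)²/360 = 0.00003071 W
P_total = P_R1 + P_R2 + P_R3 = 0.5276 W

Final answer: 0.5276 W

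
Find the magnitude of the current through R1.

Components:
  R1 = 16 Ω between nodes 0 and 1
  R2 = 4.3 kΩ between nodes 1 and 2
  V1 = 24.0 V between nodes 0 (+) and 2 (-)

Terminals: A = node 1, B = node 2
Nodal analysis, taking node 2 as the 0 V reference.
Source V1 fixes V_0 = 24 V.
KCL at each unknown node (sum of currents leaving = 0; resistances in Ω):
  Node 1: (V_1 - 24)/16 + (V_1 - 0)/4300 = 0
Collecting terms: 0.06273 × V_1 = 1.5  =>  V_1 = 23.91 V
I_R1 = (V_0 - V_1)/R1 = (24 - 23.91)/16 = 0.005561 A
|I_R1| = 0.005561 A

Final answer: |I_R1| = 0.005561 A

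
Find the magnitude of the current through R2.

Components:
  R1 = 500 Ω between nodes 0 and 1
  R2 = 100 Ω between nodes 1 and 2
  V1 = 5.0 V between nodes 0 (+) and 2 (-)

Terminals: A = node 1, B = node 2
Nodal analysis, taking node 2 as the 0 V reference.
Source V1 fixes V_0 = 5 V.
KCL at each unknown node (sum of currents leaving = 0; resistances in Ω):
  Node 1: (V_1 - 5)/500 + (V_1 - 0)/100 = 0
Collecting terms: 0.012 × V_1 = 0.01  =>  V_1 = 0.8333 V
I_R2 = (V_1 - V_2)/R2 = (0.8333 - 0)/100 = 0.008333 A
|I_R2| = 0.008333 A

Final answer: |I_R2| = 0.008333 A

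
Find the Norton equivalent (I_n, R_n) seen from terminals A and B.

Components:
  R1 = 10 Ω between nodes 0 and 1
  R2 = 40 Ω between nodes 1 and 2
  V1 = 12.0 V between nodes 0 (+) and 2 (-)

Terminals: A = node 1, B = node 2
Find the Thévenin equivalent first; then I_n = V_th/R_th and R_n = R_th.
Step 1 — V_th is the open-circuit voltage V_A - V_B (nothing connected across the terminals).
Nodal analysis, taking node 2 as the 0 V reference.
Source V1 fixes V_0 = 12 V.
KCL at each unknown node (sum of currents leaving = 0; resistances in Ω):
  Node 1: (V_1 - 12)/10 + (V_1 - 0)/40 = 0
Collecting terms: 0.125 × V_1 = 1.2  =>  V_1 = 9.6 V
V_th = V_1 - V_2 = 9.6 - 0 = 9.6 V
Step 2 — R_th: zero the source — replace V1 by a short circuit (node 2 merges into node 0) — and find the resistance seen between A (node 1) and B (node 0).
Reduce the network between node 1 (A) and node 0 (B) by series/parallel combination:
  Rp1 = R1 ‖ R2 (parallel, both between nodes 0 and 1) = 1/(1/10 + 1/40) = 8 Ω
R_th = 8 Ω
I_n = V_th/R_th = 9.6/8 = 1.2 A, and R_n = R_th = 8 Ω

Final answer: I_n = 1.2 A, R_n = 8 Ω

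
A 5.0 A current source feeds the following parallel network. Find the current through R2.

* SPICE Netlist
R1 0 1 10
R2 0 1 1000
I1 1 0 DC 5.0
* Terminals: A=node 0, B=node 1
All resistors sit directly between nodes 0 and 1, so they are in parallel and share one voltage V; the full source current 5 A splits among them.
1/R_par = 1/10 + 1/1000 = 0.101 S  =>  R_par = 9.901 Ω
V = I × R_par = 5 × 9.901 = 49.5 V
I_R2 = V/R2 = 49.5/1000 = 0.0495 A

Final answer: 0.0495 A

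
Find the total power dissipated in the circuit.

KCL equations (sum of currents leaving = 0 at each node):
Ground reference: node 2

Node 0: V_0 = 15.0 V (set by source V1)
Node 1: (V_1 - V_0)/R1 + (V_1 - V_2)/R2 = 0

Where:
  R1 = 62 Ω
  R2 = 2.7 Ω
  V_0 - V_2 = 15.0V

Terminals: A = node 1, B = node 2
Nodal analysis, taking node 2 as the 0 V reference.
Source V1 fixes V_0 = 15 V.
KCL at each unknown node (sum of currents leaving = 0; resistances in Ω):
  Node 1: (V_1 - 15)/62 + (V_1 - 0)/2.7 = 0
Collecting terms: 0.3865 × V_1 = 0.2419  =>  V_1 = 0.626 V
Power in each resistor, P = (ΔV)²/R:
  P_R1 = (15 - 0.626)²/62 = 3.332 W
  P_R2 = (0.626 - 0)²/2.7 = 0.1451 W
P_total = P_R1 + P_R2 = 3.478 W

Final answer: 3.478 W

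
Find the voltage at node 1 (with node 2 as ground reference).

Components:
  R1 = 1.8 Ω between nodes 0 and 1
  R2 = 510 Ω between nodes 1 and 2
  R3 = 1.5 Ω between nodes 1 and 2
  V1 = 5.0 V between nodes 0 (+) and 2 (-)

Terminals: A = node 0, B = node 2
Nodal analysis, taking node 2 as the 0 V reference.
Source V1 fixes V_0 = 5 V.
KCL at each unknown node (sum of currents leaving = 0; resistances in Ω):
  Node 1: (V_1 - 5)/1.8 + (V_1 - 0)/510 + (V_1 - 0)/1.5 = 0
Collecting terms: 1.224 × V_1 = 2.778  =>  V_1 = 2.269 V
The requested potential is V_1 = 2.269 V.

Final answer: V_1 = 2.269 V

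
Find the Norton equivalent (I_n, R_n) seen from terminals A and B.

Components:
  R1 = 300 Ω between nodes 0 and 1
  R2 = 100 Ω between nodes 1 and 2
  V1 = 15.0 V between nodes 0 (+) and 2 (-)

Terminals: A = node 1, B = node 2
Find the Thévenin equivalent first; then I_n = V_th/R_th and R_n = R_th.
Step 1 — V_th is the open-circuit voltage V_A - V_B (nothing connected across the terminals).
Nodal analysis, taking node 2 as the 0 V reference.
Source V1 fixes V_0 = 15 V.
KCL at each unknown node (sum of currents leaving = 0; resistances in Ω):
  Node 1: (V_1 - 15)/300 + (V_1 - 0)/100 = 0
Collecting terms: 0.01333 × V_1 = 0.05  =>  V_1 = 3.75 V
V_th = V_1 - V_2 = 3.75 - 0 = 3.75 V
Step 2 — R_th: zero the source — replace V1 by a short circuit (node 2 merges into node 0) — and find the resistance seen between A (node 1) and B (node 0).
Reduce the network between node 1 (A) and node 0 (B) by series/parallel combination:
  Rp1 = R1 ‖ R2 (parallel, both between nodes 0 and 1) = 1/(1/300 + 1/100) = 75 Ω
R_th = 75 Ω
I_n = V_th/R_th = 3.75/75 = 0.05 A, and R_n = R_th = 75 Ω

Final answer: I_n = 0.05 A, R_n = 75 Ω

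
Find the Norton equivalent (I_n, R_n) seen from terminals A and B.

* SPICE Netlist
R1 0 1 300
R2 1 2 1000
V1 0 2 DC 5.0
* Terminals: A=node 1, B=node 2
Find the Thévenin equivalent first; then I_n = V_th/R_th and R_n = R_th.
Step 1 — V_th is the open-circuit voltage V_A - V_B (nothing connected across the terminals).
Nodal analysis, taking node 2 as the 0 V reference.
Source V1 fixes V_0 = 5 V.
KCL at each unknown node (sum of currents leaving = 0; resistances in Ω):
  Node 1: (V_1 - 5)/300 + (V_1 - 0)/1000 = 0
Collecting terms: 0.004333 × V_1 = 0.01667  =>  V_1 = 3.846 V
V_th = V_1 - V_2 = 3.846 - 0 = 3.846 V
Step 2 — R_th: zero the source — replace V1 by a short circuit (node 2 merges into node 0) — and find the resistance seen between A (node 1) and B (node 0).
Reduce the network between node 1 (A) and node 0 (B) by series/parallel combination:
  Rp1 = R1 ‖ R2 (parallel, both between nodes 0 and 1) = 1/(1/300 + 1/1000) = 230.8 Ω
R_th = 230.8 Ω
I_n = V_th/R_th = 3.846/230.8 = 0.01667 A, and R_n = R_th = 230.8 Ω

Final answer: I_n = 0.01667 A, R_n = 230.8 Ω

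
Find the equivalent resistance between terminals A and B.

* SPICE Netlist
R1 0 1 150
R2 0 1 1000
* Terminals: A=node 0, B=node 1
Reduce the network between node 0 (A) and node 1 (B) by series/parallel combination:
  Rp1 = R1 ‖ R2 (parallel, both between nodes 0 and 1) = 1/(1/150 + 1/1000) = 130.4 Ω
R_eq = 130.4 Ω

Final answer: 130.4 Ω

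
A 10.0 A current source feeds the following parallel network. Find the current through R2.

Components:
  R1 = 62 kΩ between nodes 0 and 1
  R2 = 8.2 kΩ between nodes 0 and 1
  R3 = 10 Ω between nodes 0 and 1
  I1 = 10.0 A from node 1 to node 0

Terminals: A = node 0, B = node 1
All resistors sit directly between nodes 0 and 1, so they are in parallel and share one voltage V; the full source current 10 A splits among them.
1/R_par = 1/62000 + 1/8200 + 1/10 = 0.1001 S  =>  R_par = 9.986 Ω
V = I × R_par = 10 × 9.986 = 99.86 V
I_R2 = V/R2 = 99.86/8200 = 0.01218 A

Final answer: 0.01218 A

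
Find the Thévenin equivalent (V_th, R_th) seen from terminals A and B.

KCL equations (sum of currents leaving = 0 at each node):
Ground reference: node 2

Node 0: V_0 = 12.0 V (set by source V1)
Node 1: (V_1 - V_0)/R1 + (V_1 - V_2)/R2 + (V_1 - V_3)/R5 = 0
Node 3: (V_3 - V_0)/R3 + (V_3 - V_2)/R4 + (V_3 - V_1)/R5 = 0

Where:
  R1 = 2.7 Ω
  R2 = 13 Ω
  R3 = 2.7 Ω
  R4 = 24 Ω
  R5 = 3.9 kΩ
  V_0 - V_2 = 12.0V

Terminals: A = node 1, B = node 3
Step 1 — V_th is the open-circuit voltage V_A - V_B (nothing connected across the terminals).
Nodal analysis, taking node 2 as the 0 V reference.
Source V1 fixes V_0 = 12 V.
KCL at each unknown node (sum of currents leaving = 0; resistances in Ω):
  Node 1: (V_1 - 12)/2.7 + (V_1 - 0)/13 + (V_1 - V_3)/3900 = 0
  Node 3: (V_3 - 12)/2.7 + (V_3 - 0)/24 + (V_3 - V_1)/3900 = 0
Collecting terms (coefficients in siemens):
  0.4475·V_1 - 0.0002564·V_3 = 4.444
  0.4123·V_3 - 0.0002564·V_1 = 4.444
Determinant D = (0.4475)(0.4123) - (-0.0002564)(-0.0002564) = 0.1845
V_1 = [(4.444)(0.4123) - (-0.0002564)(4.444)]/D = 9.937 V
V_3 = [(0.4475)(4.444) - (4.444)(-0.0002564)]/D = 10.79 V
V_th = V_1 - V_3 = 9.937 - 10.79 = -0.8492 V
Step 2 — R_th: zero the source — replace V1 by a short circuit (node 2 merges into node 0) — and find the resistance seen between A (node 1) and B (node 3).
Reduce the network between node 1 (A) and node 3 (B) by series/parallel combination:
  Rp1 = R1 ‖ R2 (parallel, both between nodes 0 and 1) = 1/(1/2.7 + 1/13) = 2.236 Ω
  Rp2 = R3 ‖ R4 (parallel, both between nodes 0 and 3) = 1/(1/2.7 + 1/24) = 2.427 Ω
  Rs1 = Rp1 + Rp2 (series, joined only at node 0) = 2.236 + 2.427 = 4.663 Ω
  Rp3 = R5 ‖ Rs1 (parallel, both between nodes 1 and 3) = 1/(1/3900 + 1/4.663) = 4.657 Ω
R_th = 4.657 Ω

Final answer: V_th = -0.8492 V, R_th = 4.657 Ω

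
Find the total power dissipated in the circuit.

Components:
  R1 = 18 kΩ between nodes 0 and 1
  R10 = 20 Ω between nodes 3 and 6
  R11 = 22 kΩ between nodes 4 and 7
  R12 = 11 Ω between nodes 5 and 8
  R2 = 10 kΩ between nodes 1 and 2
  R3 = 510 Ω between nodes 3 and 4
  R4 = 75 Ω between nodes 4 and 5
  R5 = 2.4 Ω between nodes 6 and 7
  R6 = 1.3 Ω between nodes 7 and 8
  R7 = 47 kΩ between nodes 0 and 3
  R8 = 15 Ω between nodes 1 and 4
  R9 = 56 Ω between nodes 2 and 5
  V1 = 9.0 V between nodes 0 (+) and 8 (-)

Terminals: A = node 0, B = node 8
Nodal analysis, taking node 8 as the 0 V reference.
Source V1 fixes V_0 = 9 V.
KCL at each unknown node (sum of currents leaving = 0; resistances in Ω):
  Node 1: (V_1 - 9)/18000 + (V_1 - V_2)/10000 + (V_1 - V_4)/15 = 0
  Node 2: (V_2 - V_1)/10000 + (V_2 - V_5)/56 = 0
  Node 3: (V_3 - V_4)/510 + (V_3 - 9)/47000 + (V_3 - V_6)/20 = 0
  Node 4: (V_4 - V_3)/510 + (V_4 - V_5)/75 + (V_4 - V_1)/15 + (V_4 - V_7)/22000 = 0
  Node 5: (V_5 - V_4)/75 + (V_5 - V_2)/56 + (V_5 - 0)/11 = 0
  Node 6: (V_6 - V_7)/2.4 + (V_6 - V_3)/20 = 0
  Node 7: (V_7 - V_6)/2.4 + (V_7 - 0)/1.3 + (V_7 - V_4)/22000 = 0
Collecting terms (coefficients in siemens):
  0.06682·V_1 - 0.0001·V_2 - 0.06667·V_4 = 0.0005
  0.01796·V_2 - 0.0001·V_1 - 0.01786·V_5 = 0
  0.05198·V_3 - 0.001961·V_4 - 0.05·V_6 = 0.0001915
  0.08201·V_4 - 0.06667·V_1 - 0.001961·V_3 - 0.01333·V_5 - 0.00004545·V_7 = 0
  0.1221·V_5 - 0.01786·V_2 - 0.01333·V_4 = 0
  0.4667·V_6 - 0.05·V_3 - 0.4167·V_7 = 0
  1.186·V_7 - 0.00004545·V_4 - 0.4167·V_6 = 0
Solving these 7 simultaneous equations (Gaussian elimination) gives:
  V_1 = 0.0445 V, V_2 = 0.005004 V, V_3 = 0.005983 V, V_4 = 0.0371 V
  V_5 = 0.004783 V, V_6 = 0.000936 V, V_7 = 0.0003303 V
Power in each resistor, P = (ΔV)²/R:
  P_R1 = (9 - 0.0445)²/18000 = 0.004456 W
  P_R2 = (0.0445 - 0.005004)²/10000 = 0.000000156 W
  P_R3 = (0.005983 - 0.0371)²/510 = 0.000001899 W
  P_R4 = (0.0371 - 0.004783)²/75 = 0.00001393 W
  P_R5 = (0.000936 - 0.0003303)²/2.4 = 0.0000001529 W
  P_R6 = (0.0003303 - 0)²/1.3 = 0.0000000839 W
  P_R7 = (9 - 0.005983)²/47000 = 0.001721 W
  P_R8 = (0.0445 - 0.0371)²/15 = 0.000003654 W
  P_R9 = (0.005004 - 0.004783)²/56 = 0.0000000008737 W
  P_R10 = (0.005983 - 0.000936)²/20 = 0.000001274 W
  P_R11 = (0.0371 - 0.0003303)²/22000 = 0.00000006146 W
  P_R12 = (0.004783 - 0)²/11 = 0.00000208 W
P_total = P_R1 + P_R2 + P_R3 + P_R4 + P_R5 + P_R6 + P_R7 + P_R8 + P_R9 + P_R10 + P_R11 + P_R12 = 0.0062 W

Final answer: 0.0062 W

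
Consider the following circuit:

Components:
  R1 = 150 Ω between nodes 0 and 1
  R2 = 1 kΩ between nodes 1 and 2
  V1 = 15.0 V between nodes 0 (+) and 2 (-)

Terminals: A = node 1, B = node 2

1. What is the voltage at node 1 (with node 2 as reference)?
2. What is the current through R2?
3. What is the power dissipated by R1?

Nodal analysis, taking node 2 as the 0 V reference.
Source V1 fixes V_0 = 15 V.
KCL at each unknown node (sum of currents leaving = 0; resistances in Ω):
  Node 1: (V_1 - 15)/150 + (V_1 - 0)/1000 = 0
Collecting terms: 0.007667 × V_1 = 0.1  =>  V_1 = 13.04 V
Part 1:
  Read off the nodal solution: V_1 = 13.04 V
Part 2:
  I_R2 = (V_1 - V_2)/R2 = (13.04 - 0)/1000 = 0.01304 A
  Magnitude: I_R2 = 0.01304 A
Part 3:
  I_R1 = (V_0 - V_1)/R1 = (15 - 13.04)/150 = 0.01304 A
  P_R1 = I_R1² × R1 = (0.01304)² × 150 = 0.02552 W

Final answers:
1. V_1 = 13.04 V
2. I_R2 = 0.01304 A
3. P_R1 = 0.02552 W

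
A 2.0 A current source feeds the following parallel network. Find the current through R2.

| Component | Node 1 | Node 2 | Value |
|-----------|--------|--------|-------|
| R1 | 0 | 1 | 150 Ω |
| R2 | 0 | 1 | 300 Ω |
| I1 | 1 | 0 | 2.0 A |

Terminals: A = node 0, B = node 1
All resistors sit directly between nodes 0 and 1, so they are in parallel and share one voltage V; the full source current 2 A splits among them.
1/R_par = 1/150 + 1/300 = 0.01 S  =>  R_par = 100 Ω
V = I × R_par = 2 × 100 = 200 V
I_R2 = V/R2 = 200/300 = 0.6667 A

Final answer: 0.6667 A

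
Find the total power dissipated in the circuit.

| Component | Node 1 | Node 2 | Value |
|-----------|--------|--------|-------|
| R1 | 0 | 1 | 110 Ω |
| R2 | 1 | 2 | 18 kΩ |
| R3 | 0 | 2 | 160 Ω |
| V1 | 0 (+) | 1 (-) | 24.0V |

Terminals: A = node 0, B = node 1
Nodal analysis, taking node 1 as the 0 V reference.
Source V1 fixes V_0 = 24 V.
KCL at each unknown node (sum of currents leaving = 0; resistances in Ω):
  Node 2: (V_2 - 0)/18000 + (V_2 - 24)/160 = 0
Collecting terms: 0.006306 × V_2 = 0.15  =>  V_2 = 23.79 V
Power in each resistor, P = (ΔV)²/R:
  P_R1 = (24 - 0)²/110 = 5.236 W
  P_R2 = (0 - 23.79)²/18000 = 0.03144 W
  P_R3 = (24 - 23.79)²/160 = 0.0002795 W
P_total = P_R1 + P_R2 + P_R3 = 5.268 W

Final answer: 5.268 W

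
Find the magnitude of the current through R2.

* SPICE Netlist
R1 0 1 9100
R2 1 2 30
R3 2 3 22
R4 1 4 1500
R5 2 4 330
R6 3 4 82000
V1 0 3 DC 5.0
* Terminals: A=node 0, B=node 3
Nodal analysis, taking node 3 as the 0 V reference.
Source V1 fixes V_0 = 5 V.
KCL at each unknown node (sum of currents leaving = 0; resistances in Ω):
  Node 1: (V_1 - 5)/9100 + (V_1 - V_2)/30 + (V_1 - V_4)/1500 = 0
  Node 2: (V_2 - V_1)/30 + (V_2 - 0)/22 + (V_2 - V_4)/330 = 0
  Node 4: (V_4 - V_1)/1500 + (V_4 - V_2)/330 + (V_4 - 0)/82000 = 0
Collecting terms (coefficients in siemens):
  0.03411·V_1 - 0.03333·V_2 - 0.0006667·V_4 = 0.0005495
  0.08182·V_2 - 0.03333·V_1 - 0.00303·V_4 = 0
  0.003709·V_4 - 0.0006667·V_1 - 0.00303·V_2 = 0
Solving these 3 simultaneous equations (Gaussian elimination) gives:
  V_1 = 0.02814 V, V_2 = 0.01202 V, V_4 = 0.01487 V
I_R2 = (V_1 - V_2)/R2 = (0.02814 - 0.01202)/30 = 0.0005375 A
|I_R2| = 0.0005375 A

Final answer: |I_R2| = 0.0005375 A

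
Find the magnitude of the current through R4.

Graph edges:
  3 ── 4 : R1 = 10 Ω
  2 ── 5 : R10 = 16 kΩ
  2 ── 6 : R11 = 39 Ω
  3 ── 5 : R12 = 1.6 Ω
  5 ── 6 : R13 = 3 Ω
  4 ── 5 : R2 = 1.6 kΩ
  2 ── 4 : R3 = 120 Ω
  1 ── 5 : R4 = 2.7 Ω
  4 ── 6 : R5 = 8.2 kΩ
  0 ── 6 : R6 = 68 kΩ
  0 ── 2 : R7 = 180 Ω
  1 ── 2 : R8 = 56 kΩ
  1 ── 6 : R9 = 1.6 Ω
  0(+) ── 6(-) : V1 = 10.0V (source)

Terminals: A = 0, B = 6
Nodal analysis, taking node 6 as the 0 V reference.
Source V1 fixes V_0 = 10 V.
KCL at each unknown node (sum of currents leaving = 0; resistances in Ω):
  Node 1: (V_1 - V_5)/2.7 + (V_1 - V_2)/56000 + (V_1 - 0)/1.6 = 0
  Node 2: (V_2 - V_4)/120 + (V_2 - 10)/180 + (V_2 - V_1)/56000 + (V_2 - V_5)/16000 + (V_2 - 0)/39 = 0
  Node 3: (V_3 - V_4)/10 + (V_3 - V_5)/1.6 = 0
  Node 4: (V_4 - V_3)/10 + (V_4 - V_5)/1600 + (V_4 - V_2)/120 + (V_4 - 0)/8200 = 0
  Node 5: (V_5 - V_4)/1600 + (V_5 - V_1)/2.7 + (V_5 - V_2)/16000 + (V_5 - V_3)/1.6 + (V_5 - 0)/3 = 0
Collecting terms (coefficients in siemens):
  0.9954·V_1 - 0.00001786·V_2 - 0.3704·V_5 = 0
  0.03961·V_2 - 0.00001786·V_1 - 0.008333·V_4 - 0.0000625·V_5 = 0.05556
  0.725·V_3 - 0.1·V_4 - 0.625·V_5 = 0
  0.1091·V_4 - 0.008333·V_2 - 0.1·V_3 - 0.000625·V_5 = 0
  1.329·V_5 - 0.3704·V_1 - 0.0000625·V_2 - 0.625·V_3 - 0.000625·V_4 = 0
Solving these 5 simultaneous equations (Gaussian elimination) gives:
  V_1 = 0.007146 V, V_2 = 1.433 V, V_3 = 0.03618 V, V_4 = 0.1427 V
  V_5 = 0.01914 V
I_R4 = (V_1 - V_5)/R4 = (0.007146 - 0.01914)/2.7 = -0.004441 A
|I_R4| = 0.004441 A

Final answer: |I_R4| = 0.004441 A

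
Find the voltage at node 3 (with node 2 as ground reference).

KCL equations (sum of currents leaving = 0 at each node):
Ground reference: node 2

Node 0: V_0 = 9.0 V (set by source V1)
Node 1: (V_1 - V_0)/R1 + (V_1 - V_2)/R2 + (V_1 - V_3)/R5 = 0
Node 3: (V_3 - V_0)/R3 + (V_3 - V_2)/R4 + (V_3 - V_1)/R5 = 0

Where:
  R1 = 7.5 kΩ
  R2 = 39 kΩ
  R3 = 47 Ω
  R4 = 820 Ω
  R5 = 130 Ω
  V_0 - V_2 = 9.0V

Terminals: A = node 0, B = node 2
Nodal analysis, taking node 2 as the 0 V reference.
Source V1 fixes V_0 = 9 V.
KCL at each unknown node (sum of currents leaving = 0; resistances in Ω):
  Node 1: (V_1 - 9)/7500 + (V_1 - 0)/39000 + (V_1 - V_3)/130 = 0
  Node 3: (V_3 - 9)/47 + (V_3 - 0)/820 + (V_3 - V_1)/130 = 0
Collecting terms (coefficients in siemens):
  0.007851·V_1 - 0.007692·V_3 = 0.0012
  0.03019·V_3 - 0.007692·V_1 = 0.1915
Determinant D = (0.007851)(0.03019) - (-0.007692)(-0.007692) = 0.0001778
V_1 = [(0.0012)(0.03019) - (-0.007692)(0.1915)]/D = 8.486 V
V_3 = [(0.007851)(0.1915) - (0.0012)(-0.007692)]/D = 8.505 V
The requested potential is V_3 = 8.505 V.

Final answer: V_3 = 8.505 V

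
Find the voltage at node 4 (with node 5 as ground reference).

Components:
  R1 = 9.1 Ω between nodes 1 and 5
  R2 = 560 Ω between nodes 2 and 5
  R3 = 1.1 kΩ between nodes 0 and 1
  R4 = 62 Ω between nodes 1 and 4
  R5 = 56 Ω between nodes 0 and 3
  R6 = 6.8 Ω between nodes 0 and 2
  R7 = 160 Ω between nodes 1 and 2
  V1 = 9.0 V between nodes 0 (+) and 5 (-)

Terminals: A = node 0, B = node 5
Nodal analysis, taking node 5 as the 0 V reference.
Source V1 fixes V_0 = 9 V.
KCL at each unknown node (sum of currents leaving = 0; resistances in Ω):
  Node 1: (V_1 - 0)/9.1 + (V_1 - 9)/1100 + (V_1 - V_4)/62 + (V_1 - V_2)/160 = 0
  Node 2: (V_2 - 0)/560 + (V_2 - 9)/6.8 + (V_2 - V_1)/160 = 0
  Node 3: (V_3 - 9)/56 = 0
  Node 4: (V_4 - V_1)/62 = 0
Collecting terms (coefficients in siemens):
  0.1332·V_1 - 0.00625·V_2 - 0.01613·V_4 = 0.008182
  0.1551·V_2 - 0.00625·V_1 = 1.324
  0.01786·V_3 = 0.1607
  0.01613·V_4 - 0.01613·V_1 = 0
Solving these 4 simultaneous equations (Gaussian elimination) gives:
  V_1 = 0.5267 V, V_2 = 8.555 V, V_3 = 9 V, V_4 = 0.5267 V
The requested potential is V_4 = 0.5267 V.

Final answer: V_4 = 0.5267 V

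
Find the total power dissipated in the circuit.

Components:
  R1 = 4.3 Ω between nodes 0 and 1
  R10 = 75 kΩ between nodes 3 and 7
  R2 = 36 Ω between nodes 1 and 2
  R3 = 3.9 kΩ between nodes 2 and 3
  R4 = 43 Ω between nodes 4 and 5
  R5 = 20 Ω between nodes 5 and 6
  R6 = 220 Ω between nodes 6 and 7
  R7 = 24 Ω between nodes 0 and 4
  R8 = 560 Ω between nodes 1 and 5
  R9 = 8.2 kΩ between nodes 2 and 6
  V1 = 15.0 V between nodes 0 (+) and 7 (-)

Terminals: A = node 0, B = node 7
Nodal analysis, taking node 7 as the 0 V reference.
Source V1 fixes V_0 = 15 V.
KCL at each unknown node (sum of currents leaving = 0; resistances in Ω):
  Node 1: (V_1 - 15)/4.3 + (V_1 - V_2)/36 + (V_1 - V_5)/560 = 0
  Node 2: (V_2 - V_1)/36 + (V_2 - V_3)/3900 + (V_2 - V_6)/8200 = 0
  Node 3: (V_3 - V_2)/3900 + (V_3 - 0)/75000 = 0
  Node 4: (V_4 - V_5)/43 + (V_4 - 15)/24 = 0
  Node 5: (V_5 - V_4)/43 + (V_5 - V_6)/20 + (V_5 - V_1)/560 = 0
  Node 6: (V_6 - V_5)/20 + (V_6 - 0)/220 + (V_6 - V_2)/8200 = 0
Collecting terms (coefficients in siemens):
  0.2621·V_1 - 0.02778·V_2 - 0.001786·V_5 = 3.488
  0.02816·V_2 - 0.02778·V_1 - 0.0002564·V_3 - 0.000122·V_6 = 0
  0.0002697·V_3 - 0.0002564·V_2 = 0
  0.06492·V_4 - 0.02326·V_5 = 0.625
  0.07504·V_5 - 0.001786·V_1 - 0.02326·V_4 - 0.05·V_6 = 0
  0.05467·V_6 - 0.000122·V_2 - 0.05·V_5 = 0
Solving these 6 simultaneous equations (Gaussian elimination) gives:
  V_1 = 14.97 V, V_2 = 14.95 V, V_3 = 14.21 V, V_4 = 13.93 V
  V_5 = 12.03 V, V_6 = 11.03 V
Power in each resistor, P = (ΔV)²/R:
  P_R1 = (15 - 14.97)²/4.3 = 0.0001514 W
  P_R2 = (14.97 - 14.95)²/36 = 0.00001603 W
  P_R3 = (14.95 - 14.21)²/3900 = 0.00014 W
  P_R4 = (13.93 - 12.03)²/43 = 0.08477 W
  P_R5 = (12.03 - 11.03)²/20 = 0.04934 W
  P_R6 = (11.03 - 0)²/220 = 0.5532 W
  P_R7 = (15 - 13.93)²/24 = 0.04731 W
  P_R8 = (14.97 - 12.03)²/560 = 0.01553 W
  P_R9 = (14.95 - 11.03)²/8200 = 0.001873 W
  P_R10 = (14.21 - 0)²/75000 = 0.002693 W
P_total = P_R1 + P_R2 + P_R3 + P_R4 + P_R5 + P_R6 + P_R7 + P_R8 + P_R9 + P_R10 = 0.755 W

Final answer: 0.755 W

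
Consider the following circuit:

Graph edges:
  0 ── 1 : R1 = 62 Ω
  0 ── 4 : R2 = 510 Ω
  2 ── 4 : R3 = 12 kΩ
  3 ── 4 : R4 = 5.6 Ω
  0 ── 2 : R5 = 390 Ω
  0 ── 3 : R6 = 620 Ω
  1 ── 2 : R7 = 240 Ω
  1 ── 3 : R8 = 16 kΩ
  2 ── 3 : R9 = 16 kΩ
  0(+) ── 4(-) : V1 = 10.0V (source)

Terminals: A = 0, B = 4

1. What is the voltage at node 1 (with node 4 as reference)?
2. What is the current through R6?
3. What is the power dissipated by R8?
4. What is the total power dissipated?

Nodal analysis, taking node 4 as the 0 V reference.
Source V1 fixes V_0 = 10 V.
KCL at each unknown node (sum of currents leaving = 0; resistances in Ω):
  Node 1: (V_1 - 10)/62 + (V_1 - V_2)/240 + (V_1 - V_3)/16000 = 0
  Node 2: (V_2 - 0)/12000 + (V_2 - 10)/390 + (V_2 - V_1)/240 + (V_2 - V_3)/16000 = 0
  Node 3: (V_3 - 0)/5.6 + (V_3 - 10)/620 + (V_3 - V_1)/16000 + (V_3 - V_2)/16000 = 0
Collecting terms (coefficients in siemens):
  0.02036·V_1 - 0.004167·V_2 - 0.0000625·V_3 = 0.1613
  0.006877·V_2 - 0.004167·V_1 - 0.0000625·V_3 = 0.02564
  0.1803·V_3 - 0.0000625·V_1 - 0.0000625·V_2 = 0.01613
Solving these 3 simultaneous equations (Gaussian elimination) gives:
  V_1 = 9.916 V, V_2 = 9.738 V, V_3 = 0.09626 V
Part 1:
  Read off the nodal solution: V_1 = 9.916 V
Part 2:
  I_R6 = (V_0 - V_3)/R6 = (10 - 0.09626)/620 = 0.01597 A
  Magnitude: I_R6 = 0.01597 A
Part 3:
  I_R8 = (V_1 - V_3)/R8 = (9.916 - 0.09626)/16000 = 0.0006137 A
  P_R8 = I_R8² × R8 = (0.0006137)² × 16000 = 0.006027 W
Part 4:
  Power in each resistor, P = (ΔV)²/R:
    P_R1 = (10 - 9.916)²/62 = 0.000114 W
    P_R2 = (10 - 0)²/510 = 0.1961 W
    P_R3 = (9.738 - 0)²/12000 = 0.007902 W
    P_R4 = (0.09626 - 0)²/5.6 = 0.001655 W
    P_R5 = (10 - 9.738)²/390 = 0.0001762 W
    P_R6 = (10 - 0.09626)²/620 = 0.1582 W
    P_R7 = (9.916 - 9.738)²/240 = 0.0001321 W
    P_R8 = (9.916 - 0.09626)²/16000 = 0.006027 W
    P_R9 = (9.738 - 0.09626)²/16000 = 0.00581 W
  P_total = P_R1 + P_R2 + P_R3 + P_R4 + P_R5 + P_R6 + P_R7 + P_R8 + P_R9 = 0.3761 W

Final answers:
1. V_1 = 9.916 V
2. I_R6 = 0.01597 A
3. P_R8 = 0.006027 W
4. P_total = 0.3761 W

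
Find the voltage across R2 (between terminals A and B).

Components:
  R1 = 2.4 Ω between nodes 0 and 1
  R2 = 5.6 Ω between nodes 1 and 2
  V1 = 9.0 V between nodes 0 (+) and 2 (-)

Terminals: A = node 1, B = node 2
R1 and R2 are in series across V1 (node 0 → node 1 → node 2), and the output A–B is taken across R2, so this is a voltage divider.
Series current: I = V1/(R1 + R2) = 9/(2.4 + 5.6) = 9/8 = 1.125 A
V_R2 = I × R2 = V1 × R2/(R1 + R2) = 9 × 5.6/8 = 6.3 V

Final answer: 6.3 V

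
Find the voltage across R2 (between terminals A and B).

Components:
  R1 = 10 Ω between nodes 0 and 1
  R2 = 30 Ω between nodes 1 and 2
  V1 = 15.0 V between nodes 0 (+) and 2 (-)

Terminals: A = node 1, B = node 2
R1 and R2 are in series across V1 (node 0 → node 1 → node 2), and the output A–B is taken across R2, so this is a voltage divider.
Series current: I = V1/(R1 + R2) = 15/(10 + 30) = 15/40 = 0.375 A
V_R2 = I × R2 = V1 × R2/(R1 + R2) = 15 × 30/40 = 11.25 V

Final answer: 11.25 V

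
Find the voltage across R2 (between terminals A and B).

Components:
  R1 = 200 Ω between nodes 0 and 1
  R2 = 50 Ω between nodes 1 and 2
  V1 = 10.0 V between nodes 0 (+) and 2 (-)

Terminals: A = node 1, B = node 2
R1 and R2 are in series across V1 (node 0 → node 1 → node 2), and the output A–B is taken across R2, so this is a voltage divider.
Series current: I = V1/(R1 + R2) = 10/(200 + 50) = 10/250 = 0.04 A
V_R2 = I × R2 = V1 × R2/(R1 + R2) = 10 × 50/250 = 2 V

Final answer: 2 V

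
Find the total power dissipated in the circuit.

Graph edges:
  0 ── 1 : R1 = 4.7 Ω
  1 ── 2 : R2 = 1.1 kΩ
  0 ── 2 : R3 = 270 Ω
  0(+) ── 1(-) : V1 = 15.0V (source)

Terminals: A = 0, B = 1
Nodal analysis, taking node 1 as the 0 V reference.
Source V1 fixes V_0 = 15 V.
KCL at each unknown node (sum of currents leaving = 0; resistances in Ω):
  Node 2: (V_2 - 0)/1100 + (V_2 - 15)/270 = 0
Collecting terms: 0.004613 × V_2 = 0.05556  =>  V_2 = 12.04 V
Power in each resistor, P = (ΔV)²/R:
  P_R1 = (15 - 0)²/4.7 = 47.87 W
  P_R2 = (0 - 12.04)²/1100 = 0.1319 W
  P_R3 = (15 - 12.04)²/270 = 0.03237 W
P_total = P_R1 + P_R2 + P_R3 = 48.04 W

Final answer: 48.04 W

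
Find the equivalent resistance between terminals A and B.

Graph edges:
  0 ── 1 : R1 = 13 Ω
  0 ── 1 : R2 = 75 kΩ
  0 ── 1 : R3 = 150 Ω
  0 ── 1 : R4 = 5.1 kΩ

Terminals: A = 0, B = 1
Reduce the network between node 0 (A) and node 1 (B) by series/parallel combination:
  Rp1 = R1 ‖ R2 ‖ R3 ‖ R4 (parallel, all between nodes 0 and 1) = 1/(1/13 + 1/75000 + 1/150 + 1/5100) = 11.93 Ω
R_eq = 11.93 Ω

Final answer: 11.93 Ω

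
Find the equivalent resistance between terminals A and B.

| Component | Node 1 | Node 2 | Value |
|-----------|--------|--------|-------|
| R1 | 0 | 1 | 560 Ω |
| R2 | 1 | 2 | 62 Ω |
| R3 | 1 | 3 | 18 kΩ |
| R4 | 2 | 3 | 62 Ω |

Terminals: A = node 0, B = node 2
Reduce the network between node 0 (A) and node 2 (B) by series/parallel combination:
  Rs1 = R3 + R4 (series, joined only at node 3) = 18000 + 62 = 18060 Ω
  Rp1 = R2 ‖ Rs1 (parallel, both between nodes 1 and 2) = 1/(1/62 + 1/18060) = 61.79 Ω
  Rs2 = R1 + Rp1 (series, joined only at node 1) = 560 + 61.79 = 621.8 Ω
R_eq = 621.8 Ω

Final answer: 621.8 Ω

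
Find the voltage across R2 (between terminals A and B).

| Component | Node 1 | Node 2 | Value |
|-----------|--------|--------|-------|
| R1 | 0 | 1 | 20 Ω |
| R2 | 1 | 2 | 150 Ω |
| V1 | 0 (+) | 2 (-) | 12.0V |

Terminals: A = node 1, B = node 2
R1 and R2 are in series across V1 (node 0 → node 1 → node 2), and the output A–B is taken across R2, so this is a voltage divider.
Series current: I = V1/(R1 + R2) = 12/(20 + 150) = 12/170 = 0.07059 A
V_R2 = I × R2 = V1 × R2/(R1 + R2) = 12 × 150/170 = 10.59 V

Final answer: 10.59 V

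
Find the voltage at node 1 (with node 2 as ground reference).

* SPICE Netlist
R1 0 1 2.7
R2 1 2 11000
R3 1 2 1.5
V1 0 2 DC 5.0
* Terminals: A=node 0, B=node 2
Nodal analysis, taking node 2 as the 0 V reference.
Source V1 fixes V_0 = 5 V.
KCL at each unknown node (sum of currents leaving = 0; resistances in Ω):
  Node 1: (V_1 - 5)/2.7 + (V_1 - 0)/11000 + (V_1 - 0)/1.5 = 0
Collecting terms: 1.037 × V_1 = 1.852  =>  V_1 = 1.786 V
The requested potential is V_1 = 1.786 V.

Final answer: V_1 = 1.786 V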